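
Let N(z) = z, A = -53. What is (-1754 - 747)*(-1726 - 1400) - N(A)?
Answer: 7818179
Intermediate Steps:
(-1754 - 747)*(-1726 - 1400) - N(A) = (-1754 - 747)*(-1726 - 1400) - 1*(-53) = -2501*(-3126) + 53 = 7818126 + 53 = 7818179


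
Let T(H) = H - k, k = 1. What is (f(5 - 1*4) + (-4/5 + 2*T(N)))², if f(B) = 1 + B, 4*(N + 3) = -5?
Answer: 8649/100 ≈ 86.490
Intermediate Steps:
N = -17/4 (N = -3 + (¼)*(-5) = -3 - 5/4 = -17/4 ≈ -4.2500)
T(H) = -1 + H (T(H) = H - 1*1 = H - 1 = -1 + H)
(f(5 - 1*4) + (-4/5 + 2*T(N)))² = ((1 + (5 - 1*4)) + (-4/5 + 2*(-1 - 17/4)))² = ((1 + (5 - 4)) + (-4*⅕ + 2*(-21/4)))² = ((1 + 1) + (-⅘ - 21/2))² = (2 - 113/10)² = (-93/10)² = 8649/100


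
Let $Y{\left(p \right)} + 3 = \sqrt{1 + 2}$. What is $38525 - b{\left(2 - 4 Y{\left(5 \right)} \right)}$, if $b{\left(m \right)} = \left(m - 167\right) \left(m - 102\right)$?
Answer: $25013 - 964 \sqrt{3} \approx 23343.0$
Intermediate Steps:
$Y{\left(p \right)} = -3 + \sqrt{3}$ ($Y{\left(p \right)} = -3 + \sqrt{1 + 2} = -3 + \sqrt{3}$)
$b{\left(m \right)} = \left(-167 + m\right) \left(-102 + m\right)$
$38525 - b{\left(2 - 4 Y{\left(5 \right)} \right)} = 38525 - \left(17034 + \left(2 - 4 \left(-3 + \sqrt{3}\right)\right)^{2} - 269 \left(2 - 4 \left(-3 + \sqrt{3}\right)\right)\right) = 38525 - \left(17034 + \left(2 + \left(12 - 4 \sqrt{3}\right)\right)^{2} - 269 \left(2 + \left(12 - 4 \sqrt{3}\right)\right)\right) = 38525 - \left(17034 + \left(14 - 4 \sqrt{3}\right)^{2} - 269 \left(14 - 4 \sqrt{3}\right)\right) = 38525 - \left(17034 + \left(14 - 4 \sqrt{3}\right)^{2} - \left(3766 - 1076 \sqrt{3}\right)\right) = 38525 - \left(13268 + \left(14 - 4 \sqrt{3}\right)^{2} + 1076 \sqrt{3}\right) = 25257 - \left(14 - 4 \sqrt{3}\right)^{2} - 1076 \sqrt{3}$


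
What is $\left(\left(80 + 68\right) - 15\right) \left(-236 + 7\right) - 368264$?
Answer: $-398721$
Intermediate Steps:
$\left(\left(80 + 68\right) - 15\right) \left(-236 + 7\right) - 368264 = \left(148 - 15\right) \left(-229\right) - 368264 = 133 \left(-229\right) - 368264 = -30457 - 368264 = -398721$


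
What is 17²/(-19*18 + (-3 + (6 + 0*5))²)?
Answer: -289/333 ≈ -0.86787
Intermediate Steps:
17²/(-19*18 + (-3 + (6 + 0*5))²) = 289/(-342 + (-3 + (6 + 0))²) = 289/(-342 + (-3 + 6)²) = 289/(-342 + 3²) = 289/(-342 + 9) = 289/(-333) = 289*(-1/333) = -289/333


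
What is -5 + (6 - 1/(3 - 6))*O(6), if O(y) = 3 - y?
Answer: -24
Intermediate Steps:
-5 + (6 - 1/(3 - 6))*O(6) = -5 + (6 - 1/(3 - 6))*(3 - 1*6) = -5 + (6 - 1/(-3))*(3 - 6) = -5 + (6 - 1*(-1/3))*(-3) = -5 + (6 + 1/3)*(-3) = -5 + (19/3)*(-3) = -5 - 19 = -24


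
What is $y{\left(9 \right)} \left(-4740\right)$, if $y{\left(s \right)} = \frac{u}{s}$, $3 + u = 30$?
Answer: $-14220$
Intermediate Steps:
$u = 27$ ($u = -3 + 30 = 27$)
$y{\left(s \right)} = \frac{27}{s}$
$y{\left(9 \right)} \left(-4740\right) = \frac{27}{9} \left(-4740\right) = 27 \cdot \frac{1}{9} \left(-4740\right) = 3 \left(-4740\right) = -14220$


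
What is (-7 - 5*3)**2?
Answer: 484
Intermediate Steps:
(-7 - 5*3)**2 = (-7 - 15)**2 = (-22)**2 = 484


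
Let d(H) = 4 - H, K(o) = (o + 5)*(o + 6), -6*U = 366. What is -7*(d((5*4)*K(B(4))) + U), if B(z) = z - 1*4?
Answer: 4599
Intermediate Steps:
U = -61 (U = -1/6*366 = -61)
B(z) = -4 + z (B(z) = z - 4 = -4 + z)
K(o) = (5 + o)*(6 + o)
-7*(d((5*4)*K(B(4))) + U) = -7*((4 - 5*4*(30 + (-4 + 4)**2 + 11*(-4 + 4))) - 61) = -7*((4 - 20*(30 + 0**2 + 11*0)) - 61) = -7*((4 - 20*(30 + 0 + 0)) - 61) = -7*((4 - 20*30) - 61) = -7*((4 - 1*600) - 61) = -7*((4 - 600) - 61) = -7*(-596 - 61) = -7*(-657) = 4599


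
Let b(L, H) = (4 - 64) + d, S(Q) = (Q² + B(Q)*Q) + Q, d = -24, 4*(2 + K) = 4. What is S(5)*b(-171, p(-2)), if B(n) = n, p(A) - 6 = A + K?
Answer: -4620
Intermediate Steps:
K = -1 (K = -2 + (¼)*4 = -2 + 1 = -1)
p(A) = 5 + A (p(A) = 6 + (A - 1) = 6 + (-1 + A) = 5 + A)
S(Q) = Q + 2*Q² (S(Q) = (Q² + Q*Q) + Q = (Q² + Q²) + Q = 2*Q² + Q = Q + 2*Q²)
b(L, H) = -84 (b(L, H) = (4 - 64) - 24 = -60 - 24 = -84)
S(5)*b(-171, p(-2)) = (5*(1 + 2*5))*(-84) = (5*(1 + 10))*(-84) = (5*11)*(-84) = 55*(-84) = -4620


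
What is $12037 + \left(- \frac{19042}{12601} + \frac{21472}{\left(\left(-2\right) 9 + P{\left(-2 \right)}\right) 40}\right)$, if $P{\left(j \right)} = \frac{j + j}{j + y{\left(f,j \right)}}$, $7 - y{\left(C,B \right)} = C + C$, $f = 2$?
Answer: $\frac{756758653}{63005} \approx 12011.0$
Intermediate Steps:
$y{\left(C,B \right)} = 7 - 2 C$ ($y{\left(C,B \right)} = 7 - \left(C + C\right) = 7 - 2 C$)
$P{\left(j \right)} = \frac{2 j}{3 + j}$ ($P{\left(j \right)} = \frac{j + j}{j + \left(7 - 4\right)} = \frac{2 j}{j + \left(7 - 4\right)} = \frac{2 j}{j + 3} = \frac{2 j}{3 + j}$)
$12037 + \left(- \frac{19042}{12601} + \frac{21472}{\left(\left(-2\right) 9 + P{\left(-2 \right)}\right) 40}\right) = 12037 + \left(- \frac{19042}{12601} + \frac{21472}{\left(\left(-2\right) 9 + 2 \left(-2\right) \frac{1}{3 - 2}\right) 40}\right) = 12037 + \left(\left(-19042\right) \frac{1}{12601} + \frac{21472}{\left(-18 + 2 \left(-2\right) 1^{-1}\right) 40}\right) = 12037 + \left(- \frac{19042}{12601} + \frac{21472}{\left(-18 + 2 \left(-2\right) 1\right) 40}\right) = 12037 + \left(- \frac{19042}{12601} + \frac{21472}{\left(-18 - 4\right) 40}\right) = 12037 + \left(- \frac{19042}{12601} + \frac{21472}{\left(-22\right) 40}\right) = 12037 + \left(- \frac{19042}{12601} + \frac{21472}{-880}\right) = 12037 + \left(- \frac{19042}{12601} + 21472 \left(- \frac{1}{880}\right)\right) = 12037 - \frac{1632532}{63005} = \frac{756758653}{63005}$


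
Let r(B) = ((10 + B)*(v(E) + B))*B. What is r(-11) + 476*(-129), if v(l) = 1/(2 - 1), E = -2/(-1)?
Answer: -61514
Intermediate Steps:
E = 2 (E = -2*(-1) = 2)
v(l) = 1 (v(l) = 1/1 = 1)
r(B) = B*(1 + B)*(10 + B) (r(B) = ((10 + B)*(1 + B))*B = ((1 + B)*(10 + B))*B = B*(1 + B)*(10 + B))
r(-11) + 476*(-129) = -11*(10 + (-11)² + 11*(-11)) + 476*(-129) = -11*(10 + 121 - 121) - 61404 = -11*10 - 61404 = -110 - 61404 = -61514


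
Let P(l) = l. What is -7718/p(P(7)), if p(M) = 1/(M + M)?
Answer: -108052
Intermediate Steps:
p(M) = 1/(2*M)
-7718/p(P(7)) = -7718/((½)/7) = -7718/((½)*(⅐)) = -7718/1/14 = -7718*14 = -108052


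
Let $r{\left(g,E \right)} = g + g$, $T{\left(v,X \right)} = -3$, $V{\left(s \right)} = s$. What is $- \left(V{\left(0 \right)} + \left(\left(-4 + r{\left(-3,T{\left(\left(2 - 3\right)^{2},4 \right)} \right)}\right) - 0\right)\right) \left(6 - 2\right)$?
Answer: $40$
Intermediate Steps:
$r{\left(g,E \right)} = 2 g$
$- \left(V{\left(0 \right)} + \left(\left(-4 + r{\left(-3,T{\left(\left(2 - 3\right)^{2},4 \right)} \right)}\right) - 0\right)\right) \left(6 - 2\right) = - \left(0 + \left(\left(-4 + 2 \left(-3\right)\right) - 0\right)\right) \left(6 - 2\right) = - \left(0 + \left(\left(-4 - 6\right) + 0\right)\right) \left(6 - 2\right) = - \left(0 + \left(-10 + 0\right)\right) 4 = - \left(0 - 10\right) 4 = - \left(-10\right) 4 = \left(-1\right) \left(-40\right) = 40$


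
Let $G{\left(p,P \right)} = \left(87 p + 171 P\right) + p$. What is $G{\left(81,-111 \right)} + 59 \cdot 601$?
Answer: $23606$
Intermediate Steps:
$G{\left(p,P \right)} = 88 p + 171 P$
$G{\left(81,-111 \right)} + 59 \cdot 601 = \left(88 \cdot 81 + 171 \left(-111\right)\right) + 59 \cdot 601 = \left(7128 - 18981\right) + 35459 = -11853 + 35459 = 23606$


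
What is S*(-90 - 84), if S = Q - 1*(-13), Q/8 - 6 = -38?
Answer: 42282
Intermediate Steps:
Q = -256 (Q = 48 + 8*(-38) = 48 - 304 = -256)
S = -243 (S = -256 - 1*(-13) = -256 + 13 = -243)
S*(-90 - 84) = -243*(-90 - 84) = -243*(-174) = 42282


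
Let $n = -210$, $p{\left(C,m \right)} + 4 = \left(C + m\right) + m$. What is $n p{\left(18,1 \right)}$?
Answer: $-3360$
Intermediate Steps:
$p{\left(C,m \right)} = -4 + C + 2 m$ ($p{\left(C,m \right)} = -4 + \left(\left(C + m\right) + m\right) = -4 + \left(C + 2 m\right) = -4 + C + 2 m$)
$n p{\left(18,1 \right)} = - 210 \left(-4 + 18 + 2 \cdot 1\right) = - 210 \left(-4 + 18 + 2\right) = \left(-210\right) 16 = -3360$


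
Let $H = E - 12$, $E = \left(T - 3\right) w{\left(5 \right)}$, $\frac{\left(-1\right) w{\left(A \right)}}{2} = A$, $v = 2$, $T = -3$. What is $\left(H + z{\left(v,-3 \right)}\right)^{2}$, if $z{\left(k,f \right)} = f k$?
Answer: $1764$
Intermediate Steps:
$w{\left(A \right)} = - 2 A$
$E = 60$ ($E = \left(-3 - 3\right) \left(\left(-2\right) 5\right) = \left(-6\right) \left(-10\right) = 60$)
$H = 48$ ($H = 60 - 12 = 48$)
$\left(H + z{\left(v,-3 \right)}\right)^{2} = \left(48 - 6\right)^{2} = 42^{2} = 1764$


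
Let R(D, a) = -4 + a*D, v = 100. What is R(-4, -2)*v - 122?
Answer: 278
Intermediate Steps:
R(D, a) = -4 + D*a
R(-4, -2)*v - 122 = (-4 - 4*(-2))*100 - 122 = (-4 + 8)*100 - 122 = 4*100 - 122 = 400 - 122 = 278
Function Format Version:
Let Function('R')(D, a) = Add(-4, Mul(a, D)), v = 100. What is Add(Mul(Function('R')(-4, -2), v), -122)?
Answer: 278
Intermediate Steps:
Function('R')(D, a) = Add(-4, Mul(D, a))
Add(Mul(Function('R')(-4, -2), v), -122) = Add(Mul(Add(-4, Mul(-4, -2)), 100), -122) = Add(Mul(Add(-4, 8), 100), -122) = Add(Mul(4, 100), -122) = Add(400, -122) = 278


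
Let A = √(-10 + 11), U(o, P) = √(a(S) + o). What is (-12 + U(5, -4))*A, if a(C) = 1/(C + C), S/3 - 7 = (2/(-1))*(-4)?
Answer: -12 + √4510/30 ≈ -9.7614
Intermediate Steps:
S = 45 (S = 21 + 3*((2/(-1))*(-4)) = 21 + 3*((2*(-1))*(-4)) = 21 + 3*(-2*(-4)) = 21 + 3*8 = 21 + 24 = 45)
a(C) = 1/(2*C)
U(o, P) = √(1/90 + o) (U(o, P) = √((½)/45 + o) = √((½)*(1/45) + o) = √(1/90 + o))
A = 1 (A = √1 = 1)
(-12 + U(5, -4))*A = (-12 + √(10 + 900*5)/30)*1 = (-12 + √(10 + 4500)/30)*1 = (-12 + √4510/30)*1 = -12 + √4510/30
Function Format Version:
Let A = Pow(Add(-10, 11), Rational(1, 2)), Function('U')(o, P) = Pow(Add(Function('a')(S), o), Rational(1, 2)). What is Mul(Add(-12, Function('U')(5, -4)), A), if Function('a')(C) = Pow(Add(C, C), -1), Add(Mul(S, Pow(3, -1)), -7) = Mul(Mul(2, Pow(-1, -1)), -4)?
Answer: Add(-12, Mul(Rational(1, 30), Pow(4510, Rational(1, 2)))) ≈ -9.7614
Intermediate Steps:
S = 45 (S = Add(21, Mul(3, Mul(Mul(2, Pow(-1, -1)), -4))) = Add(21, Mul(3, Mul(Mul(2, -1), -4))) = Add(21, Mul(3, Mul(-2, -4))) = Add(21, Mul(3, 8)) = Add(21, 24) = 45)
Function('a')(C) = Mul(Rational(1, 2), Pow(C, -1)) (Function('a')(C) = Pow(Mul(2, C), -1) = Mul(Rational(1, 2), Pow(C, -1)))
Function('U')(o, P) = Pow(Add(Rational(1, 90), o), Rational(1, 2)) (Function('U')(o, P) = Pow(Add(Mul(Rational(1, 2), Pow(45, -1)), o), Rational(1, 2)) = Pow(Add(Mul(Rational(1, 2), Rational(1, 45)), o), Rational(1, 2)) = Pow(Add(Rational(1, 90), o), Rational(1, 2)))
A = 1 (A = Pow(1, Rational(1, 2)) = 1)
Mul(Add(-12, Function('U')(5, -4)), A) = Mul(Add(-12, Mul(Rational(1, 30), Pow(Add(10, Mul(900, 5)), Rational(1, 2)))), 1) = Mul(Add(-12, Mul(Rational(1, 30), Pow(Add(10, 4500), Rational(1, 2)))), 1) = Mul(Add(-12, Mul(Rational(1, 30), Pow(4510, Rational(1, 2)))), 1) = Add(-12, Mul(Rational(1, 30), Pow(4510, Rational(1, 2))))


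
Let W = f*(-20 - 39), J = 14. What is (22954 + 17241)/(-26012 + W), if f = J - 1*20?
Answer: -40195/25658 ≈ -1.5666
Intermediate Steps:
f = -6 (f = 14 - 1*20 = 14 - 20 = -6)
W = 354 (W = -6*(-20 - 39) = -6*(-59) = 354)
(22954 + 17241)/(-26012 + W) = (22954 + 17241)/(-26012 + 354) = 40195/(-25658) = 40195*(-1/25658) = -40195/25658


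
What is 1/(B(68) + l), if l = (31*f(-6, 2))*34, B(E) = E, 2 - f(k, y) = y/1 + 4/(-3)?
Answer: 3/4420 ≈ 0.00067873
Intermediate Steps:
f(k, y) = 10/3 - y (f(k, y) = 2 - (y/1 + 4/(-3)) = 2 - (y*1 + 4*(-⅓)) = 2 - (y - 4/3) = 2 - (-4/3 + y) = 2 + (4/3 - y) = 10/3 - y)
l = 4216/3 (l = (31*(10/3 - 1*2))*34 = (31*(10/3 - 2))*34 = (31*(4/3))*34 = (124/3)*34 = 4216/3 ≈ 1405.3)
1/(B(68) + l) = 1/(68 + 4216/3) = 1/(4420/3) = 3/4420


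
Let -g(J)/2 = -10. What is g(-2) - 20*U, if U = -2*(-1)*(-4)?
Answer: 180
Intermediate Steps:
g(J) = 20 (g(J) = -2*(-10) = 20)
U = -8 (U = 2*(-4) = -8)
g(-2) - 20*U = 20 - 20*(-8) = 20 + 160 = 180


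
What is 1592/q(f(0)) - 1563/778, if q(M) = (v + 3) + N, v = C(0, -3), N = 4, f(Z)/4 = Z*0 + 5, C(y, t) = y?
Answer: 1227635/5446 ≈ 225.42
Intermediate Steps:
f(Z) = 20 (f(Z) = 4*(Z*0 + 5) = 4*(0 + 5) = 4*5 = 20)
v = 0
q(M) = 7 (q(M) = (0 + 3) + 4 = 3 + 4 = 7)
1592/q(f(0)) - 1563/778 = 1592/7 - 1563/778 = 1227635/5446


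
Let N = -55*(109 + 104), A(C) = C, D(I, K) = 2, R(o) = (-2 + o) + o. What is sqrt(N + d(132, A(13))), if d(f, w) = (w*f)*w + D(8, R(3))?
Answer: sqrt(10595) ≈ 102.93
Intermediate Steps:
R(o) = -2 + 2*o
d(f, w) = 2 + f*w**2 (d(f, w) = (w*f)*w + 2 = (f*w)*w + 2 = f*w**2 + 2 = 2 + f*w**2)
N = -11715 (N = -55*213 = -11715)
sqrt(N + d(132, A(13))) = sqrt(-11715 + (2 + 132*13**2)) = sqrt(-11715 + (2 + 132*169)) = sqrt(-11715 + (2 + 22308)) = sqrt(-11715 + 22310) = sqrt(10595)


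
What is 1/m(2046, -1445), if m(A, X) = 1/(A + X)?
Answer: 601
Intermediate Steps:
1/m(2046, -1445) = 1/(1/(2046 - 1445)) = 1/(1/601) = 601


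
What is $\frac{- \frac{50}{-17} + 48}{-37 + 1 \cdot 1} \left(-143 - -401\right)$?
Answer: $- \frac{18619}{51} \approx -365.08$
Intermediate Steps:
$\frac{- \frac{50}{-17} + 48}{-37 + 1 \cdot 1} \left(-143 - -401\right) = \frac{\left(-50\right) \left(- \frac{1}{17}\right) + 48}{-37 + 1} \left(-143 + 401\right) = \frac{\frac{50}{17} + 48}{-36} \cdot 258 = \frac{866}{17} \left(- \frac{1}{36}\right) 258 = \left(- \frac{433}{306}\right) 258 = - \frac{18619}{51}$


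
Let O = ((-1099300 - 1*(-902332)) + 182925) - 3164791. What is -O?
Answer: 3178834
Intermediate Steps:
O = -3178834 (O = ((-1099300 + 902332) + 182925) - 3164791 = (-196968 + 182925) - 3164791 = -14043 - 3164791 = -3178834)
-O = -1*(-3178834) = 3178834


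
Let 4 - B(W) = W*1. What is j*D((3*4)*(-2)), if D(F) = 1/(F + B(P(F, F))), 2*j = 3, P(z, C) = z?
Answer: 3/8 ≈ 0.37500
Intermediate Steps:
j = 3/2 (j = (½)*3 = 3/2 ≈ 1.5000)
B(W) = 4 - W
D(F) = ¼ (D(F) = 1/(F + (4 - F)) = 1/4 = ¼)
j*D((3*4)*(-2)) = (3/2)*(¼) = 3/8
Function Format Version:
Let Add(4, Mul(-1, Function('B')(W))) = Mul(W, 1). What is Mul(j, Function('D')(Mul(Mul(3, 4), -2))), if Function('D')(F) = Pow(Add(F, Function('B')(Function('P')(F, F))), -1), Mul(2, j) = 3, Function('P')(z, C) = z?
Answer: Rational(3, 8) ≈ 0.37500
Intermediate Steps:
j = Rational(3, 2) (j = Mul(Rational(1, 2), 3) = Rational(3, 2) ≈ 1.5000)
Function('B')(W) = Add(4, Mul(-1, W)) (Function('B')(W) = Add(4, Mul(-1, Mul(W, 1))) = Add(4, Mul(-1, W)))
Function('D')(F) = Rational(1, 4) (Function('D')(F) = Pow(Add(F, Add(4, Mul(-1, F))), -1) = Pow(4, -1) = Rational(1, 4))
Mul(j, Function('D')(Mul(Mul(3, 4), -2))) = Mul(Rational(3, 2), Rational(1, 4)) = Rational(3, 8)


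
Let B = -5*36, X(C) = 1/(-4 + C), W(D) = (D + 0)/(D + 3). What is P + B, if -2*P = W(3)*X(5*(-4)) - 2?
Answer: -17183/96 ≈ -178.99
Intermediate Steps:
W(D) = D/(3 + D)
B = -180
P = 97/96 (P = -((3/(3 + 3))/(-4 + 5*(-4)) - 2)/2 = -((3/6)/(-4 - 20) - 2)/2 = -((3*(⅙))/(-24) - 2)/2 = -((½)*(-1/24) - 2)/2 = -(-1/48 - 2)/2 = -½*(-97/48) = 97/96 ≈ 1.0104)
P + B = 97/96 - 180 = -17183/96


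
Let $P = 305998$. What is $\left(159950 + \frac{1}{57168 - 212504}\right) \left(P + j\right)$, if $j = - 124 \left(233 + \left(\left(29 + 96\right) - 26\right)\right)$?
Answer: $\frac{3289982189445585}{77668} \approx 4.236 \cdot 10^{10}$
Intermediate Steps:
$j = -41168$ ($j = - 124 \left(233 + \left(125 - 26\right)\right) = - 124 \left(233 + 99\right) = \left(-124\right) 332 = -41168$)
$\left(159950 + \frac{1}{57168 - 212504}\right) \left(P + j\right) = \left(159950 + \frac{1}{57168 - 212504}\right) \left(305998 - 41168\right) = \left(159950 + \frac{1}{57168 - 212504}\right) 264830 = \left(159950 + \frac{1}{-155336}\right) 264830 = \left(159950 - \frac{1}{155336}\right) 264830 = \frac{24845993199}{155336} \cdot 264830 = \frac{3289982189445585}{77668}$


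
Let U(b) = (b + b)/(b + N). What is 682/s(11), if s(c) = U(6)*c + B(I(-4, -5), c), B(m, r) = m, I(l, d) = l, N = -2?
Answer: 682/29 ≈ 23.517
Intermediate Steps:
U(b) = 2*b/(-2 + b) (U(b) = (b + b)/(b - 2) = (2*b)/(-2 + b) = 2*b/(-2 + b))
s(c) = -4 + 3*c (s(c) = (2*6/(-2 + 6))*c - 4 = (2*6/4)*c - 4 = (2*6*(¼))*c - 4 = 3*c - 4 = -4 + 3*c)
682/s(11) = 682/(-4 + 3*11) = 682/(-4 + 33) = 682/29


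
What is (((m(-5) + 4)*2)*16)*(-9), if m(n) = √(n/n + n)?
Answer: -1152 - 576*I ≈ -1152.0 - 576.0*I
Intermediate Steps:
m(n) = √(1 + n)
(((m(-5) + 4)*2)*16)*(-9) = (((√(1 - 5) + 4)*2)*16)*(-9) = (((√(-4) + 4)*2)*16)*(-9) = (((2*I + 4)*2)*16)*(-9) = (((4 + 2*I)*2)*16)*(-9) = ((8 + 4*I)*16)*(-9) = (128 + 64*I)*(-9) = -1152 - 576*I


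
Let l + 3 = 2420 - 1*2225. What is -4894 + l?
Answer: -4702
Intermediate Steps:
l = 192 (l = -3 + (2420 - 1*2225) = -3 + (2420 - 2225) = -3 + 195 = 192)
-4894 + l = -4894 + 192 = -4702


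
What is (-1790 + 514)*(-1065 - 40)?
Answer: 1409980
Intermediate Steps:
(-1790 + 514)*(-1065 - 40) = -1276*(-1105) = 1409980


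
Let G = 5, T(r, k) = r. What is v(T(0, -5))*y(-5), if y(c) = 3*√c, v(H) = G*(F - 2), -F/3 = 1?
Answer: -75*I*√5 ≈ -167.71*I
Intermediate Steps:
F = -3 (F = -3*1 = -3)
v(H) = -25 (v(H) = 5*(-3 - 2) = 5*(-5) = -25)
v(T(0, -5))*y(-5) = -75*√(-5) = -75*I*√5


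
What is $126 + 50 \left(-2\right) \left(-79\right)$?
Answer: $8026$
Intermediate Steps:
$126 + 50 \left(-2\right) \left(-79\right) = 126 - -7900 = 126 + 7900 = 8026$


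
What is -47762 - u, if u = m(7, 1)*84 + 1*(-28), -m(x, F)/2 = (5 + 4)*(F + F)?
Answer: -44710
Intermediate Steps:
m(x, F) = -36*F (m(x, F) = -2*(5 + 4)*(F + F) = -18*2*F = -36*F)
u = -3052 (u = -36*1*84 + 1*(-28) = -36*84 - 28 = -3024 - 28 = -3052)
-47762 - u = -47762 - 1*(-3052) = -47762 + 3052 = -44710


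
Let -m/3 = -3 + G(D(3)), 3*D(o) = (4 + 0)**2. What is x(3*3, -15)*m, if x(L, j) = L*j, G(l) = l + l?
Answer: 3105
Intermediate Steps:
D(o) = 16/3 (D(o) = (4 + 0)**2/3 = (1/3)*4**2 = (1/3)*16 = 16/3)
G(l) = 2*l
m = -23 (m = -3*(-3 + 2*(16/3)) = -3*(-3 + 32/3) = -3*23/3 = -23)
x(3*3, -15)*m = ((3*3)*(-15))*(-23) = (9*(-15))*(-23) = -135*(-23) = 3105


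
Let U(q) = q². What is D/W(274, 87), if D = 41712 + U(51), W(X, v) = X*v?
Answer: 14771/7946 ≈ 1.8589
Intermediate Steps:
D = 44313 (D = 41712 + 51² = 41712 + 2601 = 44313)
D/W(274, 87) = 44313/((274*87)) = 44313/23838 = 44313*(1/23838) = 14771/7946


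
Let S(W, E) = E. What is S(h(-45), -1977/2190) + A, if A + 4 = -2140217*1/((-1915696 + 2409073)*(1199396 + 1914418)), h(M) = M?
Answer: -1374590687377943/280371868302735 ≈ -4.9027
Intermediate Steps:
A = -6145138979729/1536284209878 (A = -4 - 2140217*1/((-1915696 + 2409073)*(1199396 + 1914418)) = -4 - 2140217/(493377*3113814) = -4 - 2140217/1536284209878 = -6145138979729/1536284209878 ≈ -4.0000)
S(h(-45), -1977/2190) + A = -1977/2190 - 6145138979729/1536284209878 = -1977*1/2190 - 6145138979729/1536284209878 = -659/730 - 6145138979729/1536284209878 = -1374590687377943/280371868302735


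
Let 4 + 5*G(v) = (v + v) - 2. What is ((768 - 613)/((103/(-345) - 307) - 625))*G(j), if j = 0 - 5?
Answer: 171120/321643 ≈ 0.53202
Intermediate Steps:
j = -5
G(v) = -6/5 + 2*v/5 (G(v) = -4/5 + ((v + v) - 2)/5 = -4/5 + (2*v - 2)/5 = -4/5 + (-2 + 2*v)/5 = -4/5 + (-2/5 + 2*v/5) = -6/5 + 2*v/5)
((768 - 613)/((103/(-345) - 307) - 625))*G(j) = ((768 - 613)/((103/(-345) - 307) - 625))*(-6/5 + (2/5)*(-5)) = (155/((103*(-1/345) - 307) - 625))*(-6/5 - 2) = (155/((-103/345 - 307) - 625))*(-16/5) = (155/(-106018/345 - 625))*(-16/5) = (155/(-321643/345))*(-16/5) = (155*(-345/321643))*(-16/5) = -53475/321643*(-16/5) = 171120/321643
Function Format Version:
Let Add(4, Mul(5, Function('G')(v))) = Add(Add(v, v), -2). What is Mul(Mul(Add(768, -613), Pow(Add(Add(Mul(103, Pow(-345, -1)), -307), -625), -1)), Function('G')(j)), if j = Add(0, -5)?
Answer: Rational(171120, 321643) ≈ 0.53202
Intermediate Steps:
j = -5
Function('G')(v) = Add(Rational(-6, 5), Mul(Rational(2, 5), v)) (Function('G')(v) = Add(Rational(-4, 5), Mul(Rational(1, 5), Add(Add(v, v), -2))) = Add(Rational(-4, 5), Mul(Rational(1, 5), Add(Mul(2, v), -2))) = Add(Rational(-4, 5), Mul(Rational(1, 5), Add(-2, Mul(2, v)))) = Add(Rational(-4, 5), Add(Rational(-2, 5), Mul(Rational(2, 5), v))) = Add(Rational(-6, 5), Mul(Rational(2, 5), v)))
Mul(Mul(Add(768, -613), Pow(Add(Add(Mul(103, Pow(-345, -1)), -307), -625), -1)), Function('G')(j)) = Mul(Mul(Add(768, -613), Pow(Add(Add(Mul(103, Pow(-345, -1)), -307), -625), -1)), Add(Rational(-6, 5), Mul(Rational(2, 5), -5))) = Mul(Mul(155, Pow(Add(Add(Mul(103, Rational(-1, 345)), -307), -625), -1)), Add(Rational(-6, 5), -2)) = Mul(Mul(155, Pow(Add(Add(Rational(-103, 345), -307), -625), -1)), Rational(-16, 5)) = Mul(Mul(155, Pow(Add(Rational(-106018, 345), -625), -1)), Rational(-16, 5)) = Mul(Mul(155, Pow(Rational(-321643, 345), -1)), Rational(-16, 5)) = Mul(Mul(155, Rational(-345, 321643)), Rational(-16, 5)) = Mul(Rational(-53475, 321643), Rational(-16, 5)) = Rational(171120, 321643)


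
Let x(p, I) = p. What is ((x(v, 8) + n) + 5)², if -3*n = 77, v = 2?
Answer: 3136/9 ≈ 348.44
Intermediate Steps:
n = -77/3 (n = -⅓*77 = -77/3 ≈ -25.667)
((x(v, 8) + n) + 5)² = ((2 - 77/3) + 5)² = (-71/3 + 5)² = (-56/3)² = 3136/9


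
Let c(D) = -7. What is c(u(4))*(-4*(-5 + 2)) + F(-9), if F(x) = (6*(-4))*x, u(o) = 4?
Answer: 132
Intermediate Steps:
F(x) = -24*x
c(u(4))*(-4*(-5 + 2)) + F(-9) = -(-28)*(-5 + 2) - 24*(-9) = -(-28)*(-3) + 216 = -7*12 + 216 = -84 + 216 = 132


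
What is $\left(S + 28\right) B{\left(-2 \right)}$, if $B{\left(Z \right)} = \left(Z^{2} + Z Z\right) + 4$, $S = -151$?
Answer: $-1476$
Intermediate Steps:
$B{\left(Z \right)} = 4 + 2 Z^{2}$ ($B{\left(Z \right)} = \left(Z^{2} + Z^{2}\right) + 4 = 2 Z^{2} + 4 = 4 + 2 Z^{2}$)
$\left(S + 28\right) B{\left(-2 \right)} = \left(-151 + 28\right) \left(4 + 2 \left(-2\right)^{2}\right) = - 123 \left(4 + 2 \cdot 4\right) = - 123 \left(4 + 8\right) = \left(-123\right) 12 = -1476$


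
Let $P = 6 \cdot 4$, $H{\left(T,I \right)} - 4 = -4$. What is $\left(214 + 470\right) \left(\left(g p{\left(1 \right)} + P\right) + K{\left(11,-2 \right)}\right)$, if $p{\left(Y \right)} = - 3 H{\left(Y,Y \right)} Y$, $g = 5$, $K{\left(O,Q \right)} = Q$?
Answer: $15048$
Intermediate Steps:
$H{\left(T,I \right)} = 0$ ($H{\left(T,I \right)} = 4 - 4 = 0$)
$p{\left(Y \right)} = 0$ ($p{\left(Y \right)} = - 3 \cdot 0 Y = \left(-3\right) 0 = 0$)
$P = 24$
$\left(214 + 470\right) \left(\left(g p{\left(1 \right)} + P\right) + K{\left(11,-2 \right)}\right) = \left(214 + 470\right) \left(\left(5 \cdot 0 + 24\right) - 2\right) = 684 \left(\left(0 + 24\right) - 2\right) = 684 \left(24 - 2\right) = 684 \cdot 22 = 15048$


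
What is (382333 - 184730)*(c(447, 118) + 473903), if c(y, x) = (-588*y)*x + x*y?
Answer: -6024520066397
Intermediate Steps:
c(y, x) = -587*x*y (c(y, x) = -588*x*y + x*y = -587*x*y)
(382333 - 184730)*(c(447, 118) + 473903) = (382333 - 184730)*(-587*118*447 + 473903) = 197603*(-30961902 + 473903) = 197603*(-30487999) = -6024520066397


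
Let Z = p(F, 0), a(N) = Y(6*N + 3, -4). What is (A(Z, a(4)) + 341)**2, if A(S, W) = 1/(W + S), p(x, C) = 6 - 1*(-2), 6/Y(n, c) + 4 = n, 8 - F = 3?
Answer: 4200724969/36100 ≈ 1.1636e+5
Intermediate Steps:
F = 5 (F = 8 - 1*3 = 8 - 3 = 5)
Y(n, c) = 6/(-4 + n)
a(N) = 6/(-1 + 6*N) (a(N) = 6/(-4 + (6*N + 3)) = 6/(-4 + (3 + 6*N)) = 6/(-1 + 6*N))
p(x, C) = 8 (p(x, C) = 6 + 2 = 8)
Z = 8
A(S, W) = 1/(S + W)
(A(Z, a(4)) + 341)**2 = (1/(8 + 6/(-1 + 6*4)) + 341)**2 = (1/(8 + 6/(-1 + 24)) + 341)**2 = (1/(8 + 6/23) + 341)**2 = (1/(190/23) + 341)**2 = (23/190 + 341)**2 = (64813/190)**2 = 4200724969/36100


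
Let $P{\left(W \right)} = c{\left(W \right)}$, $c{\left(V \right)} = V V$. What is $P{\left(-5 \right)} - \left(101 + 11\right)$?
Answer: $-87$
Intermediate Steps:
$c{\left(V \right)} = V^{2}$
$P{\left(W \right)} = W^{2}$
$P{\left(-5 \right)} - \left(101 + 11\right) = \left(-5\right)^{2} - \left(101 + 11\right) = 25 - 112 = -87$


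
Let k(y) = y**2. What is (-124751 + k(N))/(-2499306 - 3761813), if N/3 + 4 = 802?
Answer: -5606485/6261119 ≈ -0.89544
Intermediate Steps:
N = 2394 (N = -12 + 3*802 = -12 + 2406 = 2394)
(-124751 + k(N))/(-2499306 - 3761813) = (-124751 + 2394**2)/(-2499306 - 3761813) = (-124751 + 5731236)/(-6261119) = 5606485*(-1/6261119) = -5606485/6261119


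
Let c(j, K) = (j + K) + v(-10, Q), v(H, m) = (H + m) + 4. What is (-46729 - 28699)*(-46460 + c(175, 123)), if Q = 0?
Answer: 3482359904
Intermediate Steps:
v(H, m) = 4 + H + m
c(j, K) = -6 + K + j (c(j, K) = (j + K) + (4 - 10 + 0) = (K + j) - 6 = -6 + K + j)
(-46729 - 28699)*(-46460 + c(175, 123)) = (-46729 - 28699)*(-46460 + (-6 + 123 + 175)) = -75428*(-46460 + 292) = -75428*(-46168) = 3482359904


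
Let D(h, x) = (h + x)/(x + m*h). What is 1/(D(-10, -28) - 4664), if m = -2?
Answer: -4/18637 ≈ -0.00021463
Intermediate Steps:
D(h, x) = (h + x)/(x - 2*h)
1/(D(-10, -28) - 4664) = 1/((-10 - 28)/(-28 - 2*(-10)) - 4664) = 1/(-38/(-28 + 20) - 4664) = 1/(-38/(-8) - 4664) = 1/(-1/8*(-38) - 4664) = 1/(19/4 - 4664) = 1/(-18637/4) = -4/18637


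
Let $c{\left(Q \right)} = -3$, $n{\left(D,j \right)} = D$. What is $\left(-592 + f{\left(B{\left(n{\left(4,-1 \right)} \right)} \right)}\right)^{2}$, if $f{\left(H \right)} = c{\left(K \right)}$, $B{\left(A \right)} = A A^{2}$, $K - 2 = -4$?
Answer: $354025$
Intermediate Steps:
$K = -2$ ($K = 2 - 4 = -2$)
$B{\left(A \right)} = A^{3}$
$f{\left(H \right)} = -3$
$\left(-592 + f{\left(B{\left(n{\left(4,-1 \right)} \right)} \right)}\right)^{2} = \left(-592 - 3\right)^{2} = \left(-595\right)^{2} = 354025$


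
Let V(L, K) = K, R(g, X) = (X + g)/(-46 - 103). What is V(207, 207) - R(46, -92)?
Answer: 30797/149 ≈ 206.69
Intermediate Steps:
R(g, X) = -X/149 - g/149 (R(g, X) = (X + g)/(-149) = (X + g)*(-1/149) = -X/149 - g/149)
V(207, 207) - R(46, -92) = 207 - (-1/149*(-92) - 1/149*46) = 207 - (92/149 - 46/149) = 207 - 1*46/149 = 207 - 46/149 = 30797/149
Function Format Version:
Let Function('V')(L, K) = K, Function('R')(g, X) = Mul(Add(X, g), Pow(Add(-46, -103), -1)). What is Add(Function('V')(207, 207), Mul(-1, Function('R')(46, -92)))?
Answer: Rational(30797, 149) ≈ 206.69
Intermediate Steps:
Function('R')(g, X) = Add(Mul(Rational(-1, 149), X), Mul(Rational(-1, 149), g)) (Function('R')(g, X) = Mul(Add(X, g), Pow(-149, -1)) = Mul(Add(X, g), Rational(-1, 149)) = Add(Mul(Rational(-1, 149), X), Mul(Rational(-1, 149), g)))
Add(Function('V')(207, 207), Mul(-1, Function('R')(46, -92))) = Add(207, Mul(-1, Add(Mul(Rational(-1, 149), -92), Mul(Rational(-1, 149), 46)))) = Add(207, Mul(-1, Add(Rational(92, 149), Rational(-46, 149)))) = Add(207, Mul(-1, Rational(46, 149))) = Add(207, Rational(-46, 149)) = Rational(30797, 149)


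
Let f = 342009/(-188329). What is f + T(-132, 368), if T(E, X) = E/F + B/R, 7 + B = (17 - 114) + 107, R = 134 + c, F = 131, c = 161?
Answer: -20476455768/7277974205 ≈ -2.8135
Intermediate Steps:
f = -342009/188329 (f = 342009*(-1/188329) = -342009/188329 ≈ -1.8160)
R = 295 (R = 134 + 161 = 295)
B = 3 (B = -7 + ((17 - 114) + 107) = -7 + (-97 + 107) = -7 + 10 = 3)
T(E, X) = 3/295 + E/131 (T(E, X) = E/131 + 3/295 = 3/295 + E/131)
f + T(-132, 368) = -342009/188329 + (3/295 + (1/131)*(-132)) = -342009/188329 + (3/295 - 132/131) = -342009/188329 - 38547/38645 = -20476455768/7277974205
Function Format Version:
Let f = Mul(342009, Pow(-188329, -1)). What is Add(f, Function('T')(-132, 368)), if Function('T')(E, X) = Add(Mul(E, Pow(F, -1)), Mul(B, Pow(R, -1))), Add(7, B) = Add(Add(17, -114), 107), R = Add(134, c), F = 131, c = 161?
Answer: Rational(-20476455768, 7277974205) ≈ -2.8135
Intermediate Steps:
f = Rational(-342009, 188329) (f = Mul(342009, Rational(-1, 188329)) = Rational(-342009, 188329) ≈ -1.8160)
R = 295 (R = Add(134, 161) = 295)
B = 3 (B = Add(-7, Add(Add(17, -114), 107)) = Add(-7, Add(-97, 107)) = Add(-7, 10) = 3)
Function('T')(E, X) = Add(Rational(3, 295), Mul(Rational(1, 131), E)) (Function('T')(E, X) = Add(Mul(E, Pow(131, -1)), Mul(3, Pow(295, -1))) = Add(Mul(E, Rational(1, 131)), Mul(3, Rational(1, 295))) = Add(Mul(Rational(1, 131), E), Rational(3, 295)) = Add(Rational(3, 295), Mul(Rational(1, 131), E)))
Add(f, Function('T')(-132, 368)) = Add(Rational(-342009, 188329), Add(Rational(3, 295), Mul(Rational(1, 131), -132))) = Add(Rational(-342009, 188329), Add(Rational(3, 295), Rational(-132, 131))) = Add(Rational(-342009, 188329), Rational(-38547, 38645)) = Rational(-20476455768, 7277974205)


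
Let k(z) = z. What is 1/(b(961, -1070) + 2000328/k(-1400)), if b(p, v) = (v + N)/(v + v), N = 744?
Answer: -37450/53503069 ≈ -0.00069996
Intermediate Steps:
b(p, v) = (744 + v)/(2*v) (b(p, v) = (v + 744)/(v + v) = (744 + v)/((2*v)) = (744 + v)*(1/(2*v)) = (744 + v)/(2*v))
1/(b(961, -1070) + 2000328/k(-1400)) = 1/((½)*(744 - 1070)/(-1070) + 2000328/(-1400)) = 1/((½)*(-1/1070)*(-326) + 2000328*(-1/1400)) = 1/(163/1070 - 250041/175) = 1/(-53503069/37450) = -37450/53503069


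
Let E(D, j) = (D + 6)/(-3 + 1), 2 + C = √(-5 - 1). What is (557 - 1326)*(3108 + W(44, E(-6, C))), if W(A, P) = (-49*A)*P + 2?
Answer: -2391590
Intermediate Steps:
C = -2 + I*√6 (C = -2 + √(-5 - 1) = -2 + √(-6) = -2 + I*√6 ≈ -2.0 + 2.4495*I)
E(D, j) = -3 - D/2 (E(D, j) = (6 + D)/(-2) = (6 + D)*(-½) = -3 - D/2)
W(A, P) = 2 - 49*A*P (W(A, P) = -49*A*P + 2 = 2 - 49*A*P)
(557 - 1326)*(3108 + W(44, E(-6, C))) = (557 - 1326)*(3108 + (2 - 49*44*(-3 - ½*(-6)))) = -769*(3108 + (2 - 49*44*(-3 + 3))) = -769*(3108 + (2 - 49*44*0)) = -769*(3108 + (2 + 0)) = -769*(3108 + 2) = -769*3110 = -2391590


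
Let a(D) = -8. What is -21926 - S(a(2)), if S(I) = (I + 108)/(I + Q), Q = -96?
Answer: -570051/26 ≈ -21925.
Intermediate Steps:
S(I) = (108 + I)/(-96 + I) (S(I) = (I + 108)/(I - 96) = (108 + I)/(-96 + I))
-21926 - S(a(2)) = -21926 - (108 - 8)/(-96 - 8) = -21926 - 100/(-104) = -21926 - (-1)*100/104 = -21926 - 1*(-25/26) = -21926 + 25/26 = -570051/26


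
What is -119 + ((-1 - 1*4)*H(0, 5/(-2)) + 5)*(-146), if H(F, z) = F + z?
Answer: -2674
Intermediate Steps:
-119 + ((-1 - 1*4)*H(0, 5/(-2)) + 5)*(-146) = -119 + ((-1 - 1*4)*(0 + 5/(-2)) + 5)*(-146) = -119 + ((-1 - 4)*(0 + 5*(-½)) + 5)*(-146) = -119 + (-5*(0 - 5/2) + 5)*(-146) = -119 + (-5*(-5/2) + 5)*(-146) = -119 + (25/2 + 5)*(-146) = -119 + (35/2)*(-146) = -119 - 2555 = -2674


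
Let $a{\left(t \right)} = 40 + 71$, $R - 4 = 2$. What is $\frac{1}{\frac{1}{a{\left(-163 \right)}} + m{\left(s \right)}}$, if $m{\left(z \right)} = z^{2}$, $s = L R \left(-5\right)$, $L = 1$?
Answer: $\frac{111}{99901} \approx 0.0011111$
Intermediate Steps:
$R = 6$ ($R = 4 + 2 = 6$)
$a{\left(t \right)} = 111$
$s = -30$ ($s = 1 \cdot 6 \left(-5\right) = 6 \left(-5\right) = -30$)
$\frac{1}{\frac{1}{a{\left(-163 \right)}} + m{\left(s \right)}} = \frac{1}{\frac{1}{111} + \left(-30\right)^{2}} = \frac{1}{\frac{1}{111} + 900} = \frac{1}{\frac{99901}{111}} = \frac{111}{99901}$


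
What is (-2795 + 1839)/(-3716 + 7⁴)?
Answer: 956/1315 ≈ 0.72700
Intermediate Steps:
(-2795 + 1839)/(-3716 + 7⁴) = -956/(-3716 + 2401) = -956/(-1315) = -956*(-1/1315) = 956/1315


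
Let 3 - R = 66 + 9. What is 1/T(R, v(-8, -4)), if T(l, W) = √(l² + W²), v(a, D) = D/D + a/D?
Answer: √577/1731 ≈ 0.013877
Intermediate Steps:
R = -72 (R = 3 - (66 + 9) = 3 - 1*75 = 3 - 75 = -72)
v(a, D) = 1 + a/D
T(l, W) = √(W² + l²)
1/T(R, v(-8, -4)) = 1/(√(((-4 - 8)/(-4))² + (-72)²)) = 1/(√((-¼*(-12))² + 5184)) = 1/(√(3² + 5184)) = 1/(√(9 + 5184)) = 1/(√5193) = 1/(3*√577) = √577/1731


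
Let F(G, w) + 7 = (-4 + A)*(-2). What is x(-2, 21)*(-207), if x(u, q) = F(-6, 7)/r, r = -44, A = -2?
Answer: 1035/44 ≈ 23.523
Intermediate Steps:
F(G, w) = 5 (F(G, w) = -7 + (-4 - 2)*(-2) = -7 - 6*(-2) = -7 + 12 = 5)
x(u, q) = -5/44 (x(u, q) = 5/(-44) = 5*(-1/44) = -5/44)
x(-2, 21)*(-207) = -5/44*(-207) = 1035/44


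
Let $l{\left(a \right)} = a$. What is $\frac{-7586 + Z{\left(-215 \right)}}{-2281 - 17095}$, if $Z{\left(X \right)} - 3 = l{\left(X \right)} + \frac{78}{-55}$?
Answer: $\frac{53621}{133210} \approx 0.40253$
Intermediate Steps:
$Z{\left(X \right)} = \frac{87}{55} + X$ ($Z{\left(X \right)} = 3 + \left(X + \frac{78}{-55}\right) = 3 + \left(X + 78 \left(- \frac{1}{55}\right)\right) = 3 + \left(X - \frac{78}{55}\right) = 3 + \left(- \frac{78}{55} + X\right) = \frac{87}{55} + X$)
$\frac{-7586 + Z{\left(-215 \right)}}{-2281 - 17095} = \frac{-7586 + \left(\frac{87}{55} - 215\right)}{-2281 - 17095} = \frac{-7586 - \frac{11738}{55}}{-19376} = \left(- \frac{428968}{55}\right) \left(- \frac{1}{19376}\right) = \frac{53621}{133210}$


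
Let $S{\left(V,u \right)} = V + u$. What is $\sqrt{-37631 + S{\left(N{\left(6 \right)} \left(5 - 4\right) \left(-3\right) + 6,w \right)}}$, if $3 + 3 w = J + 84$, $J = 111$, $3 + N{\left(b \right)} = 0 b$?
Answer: $4 i \sqrt{2347} \approx 193.78 i$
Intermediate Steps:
$N{\left(b \right)} = -3$ ($N{\left(b \right)} = -3 + 0 b = -3 + 0 = -3$)
$w = 64$ ($w = -1 + \frac{111 + 84}{3} = -1 + \frac{1}{3} \cdot 195 = -1 + 65 = 64$)
$\sqrt{-37631 + S{\left(N{\left(6 \right)} \left(5 - 4\right) \left(-3\right) + 6,w \right)}} = \sqrt{-37631 + \left(\left(- 3 \left(5 - 4\right) \left(-3\right) + 6\right) + 64\right)} = \sqrt{-37631 + \left(\left(\left(-3\right) 1 \left(-3\right) + 6\right) + 64\right)} = \sqrt{-37631 + \left(\left(\left(-3\right) \left(-3\right) + 6\right) + 64\right)} = \sqrt{-37631 + \left(\left(9 + 6\right) + 64\right)} = \sqrt{-37631 + \left(15 + 64\right)} = \sqrt{-37631 + 79} = \sqrt{-37552} = 4 i \sqrt{2347}$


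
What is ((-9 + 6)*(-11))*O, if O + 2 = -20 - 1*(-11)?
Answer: -363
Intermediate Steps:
O = -11 (O = -2 + (-20 - 1*(-11)) = -2 + (-20 + 11) = -2 - 9 = -11)
((-9 + 6)*(-11))*O = ((-9 + 6)*(-11))*(-11) = -3*(-11)*(-11) = 33*(-11) = -363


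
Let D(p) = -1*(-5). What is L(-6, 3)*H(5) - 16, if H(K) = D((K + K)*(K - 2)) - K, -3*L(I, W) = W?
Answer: -16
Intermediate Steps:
L(I, W) = -W/3
D(p) = 5
H(K) = 5 - K
L(-6, 3)*H(5) - 16 = (-⅓*3)*(5 - 1*5) - 16 = -(5 - 5) - 16 = -1*0 - 16 = 0 - 16 = -16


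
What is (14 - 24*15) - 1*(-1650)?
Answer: 1304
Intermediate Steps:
(14 - 24*15) - 1*(-1650) = (14 - 360) + 1650 = -346 + 1650 = 1304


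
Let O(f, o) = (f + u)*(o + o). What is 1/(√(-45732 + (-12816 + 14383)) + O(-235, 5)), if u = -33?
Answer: -536/1445313 - 11*I*√365/7226565 ≈ -0.00037085 - 2.9081e-5*I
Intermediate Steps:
O(f, o) = 2*o*(-33 + f) (O(f, o) = (f - 33)*(o + o) = (-33 + f)*(2*o) = 2*o*(-33 + f))
1/(√(-45732 + (-12816 + 14383)) + O(-235, 5)) = 1/(√(-45732 + (-12816 + 14383)) + 2*5*(-33 - 235)) = 1/(√(-45732 + 1567) + 2*5*(-268)) = 1/(√(-44165) - 2680) = 1/(11*I*√365 - 2680) = 1/(-2680 + 11*I*√365)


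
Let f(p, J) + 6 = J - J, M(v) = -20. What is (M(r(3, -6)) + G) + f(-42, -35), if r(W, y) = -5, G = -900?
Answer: -926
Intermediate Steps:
f(p, J) = -6 (f(p, J) = -6 + (J - J) = -6 + 0 = -6)
(M(r(3, -6)) + G) + f(-42, -35) = (-20 - 900) - 6 = -920 - 6 = -926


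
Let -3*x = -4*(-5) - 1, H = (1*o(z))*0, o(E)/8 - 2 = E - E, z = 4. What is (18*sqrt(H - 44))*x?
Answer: -228*I*sqrt(11) ≈ -756.19*I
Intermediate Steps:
o(E) = 16 (o(E) = 16 + 8*(E - E) = 16 + 8*0 = 16 + 0 = 16)
H = 0 (H = (1*16)*0 = 16*0 = 0)
x = -19/3 (x = -(-4*(-5) - 1)/3 = -(20 - 1)/3 = -1/3*19 = -19/3 ≈ -6.3333)
(18*sqrt(H - 44))*x = (18*sqrt(0 - 44))*(-19/3) = (18*sqrt(-44))*(-19/3) = (18*(2*I*sqrt(11)))*(-19/3) = (36*I*sqrt(11))*(-19/3) = -228*I*sqrt(11)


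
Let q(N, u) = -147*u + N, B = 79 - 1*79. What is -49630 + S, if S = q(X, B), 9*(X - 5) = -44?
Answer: -446669/9 ≈ -49630.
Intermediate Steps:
X = ⅑ (X = 5 + (⅑)*(-44) = 5 - 44/9 = ⅑ ≈ 0.11111)
B = 0 (B = 79 - 79 = 0)
q(N, u) = N - 147*u
S = ⅑ (S = ⅑ - 147*0 = ⅑ + 0 = ⅑ ≈ 0.11111)
-49630 + S = -49630 + ⅑ = -446669/9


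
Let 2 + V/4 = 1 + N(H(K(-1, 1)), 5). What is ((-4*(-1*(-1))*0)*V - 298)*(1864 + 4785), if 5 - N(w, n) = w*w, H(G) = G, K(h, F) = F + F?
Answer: -1981402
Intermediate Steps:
K(h, F) = 2*F
N(w, n) = 5 - w² (N(w, n) = 5 - w*w = 5 - w²)
V = 0 (V = -8 + 4*(1 + (5 - (2*1)²)) = -8 + 4*(1 + (5 - 1*2²)) = -8 + 4*(1 + (5 - 1*4)) = -8 + 4*(1 + (5 - 4)) = -8 + 4*(1 + 1) = -8 + 4*2 = -8 + 8 = 0)
((-4*(-1*(-1))*0)*V - 298)*(1864 + 4785) = (-4*(-1*(-1))*0*0 - 298)*(1864 + 4785) = (-4*0*0 - 298)*6649 = (0*0 - 298)*6649 = (0 - 298)*6649 = -298*6649 = -1981402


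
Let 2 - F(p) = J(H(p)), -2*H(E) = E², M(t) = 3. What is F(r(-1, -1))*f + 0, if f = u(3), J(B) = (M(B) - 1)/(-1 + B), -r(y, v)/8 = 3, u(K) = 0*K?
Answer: 0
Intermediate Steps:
u(K) = 0
r(y, v) = -24 (r(y, v) = -8*3 = -24)
H(E) = -E²/2
J(B) = 2/(-1 + B) (J(B) = (3 - 1)/(-1 + B) = 2/(-1 + B))
f = 0
F(p) = 2 - 2/(-1 - p²/2)
F(r(-1, -1))*f + 0 = (2*(4 + (-24)²)/(2 + (-24)²))*0 + 0 = (2*(4 + 576)/(2 + 576))*0 + 0 = (2*580/578)*0 + 0 = (2*(1/578)*580)*0 + 0 = (580/289)*0 + 0 = 0 + 0 = 0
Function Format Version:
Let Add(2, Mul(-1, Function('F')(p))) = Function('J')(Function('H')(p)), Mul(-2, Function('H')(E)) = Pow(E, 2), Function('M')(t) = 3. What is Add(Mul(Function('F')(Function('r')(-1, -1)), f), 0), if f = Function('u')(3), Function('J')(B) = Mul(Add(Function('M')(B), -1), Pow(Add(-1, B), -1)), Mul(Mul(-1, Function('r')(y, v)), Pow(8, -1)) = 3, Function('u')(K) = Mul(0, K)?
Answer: 0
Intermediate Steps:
Function('u')(K) = 0
Function('r')(y, v) = -24 (Function('r')(y, v) = Mul(-8, 3) = -24)
Function('H')(E) = Mul(Rational(-1, 2), Pow(E, 2))
Function('J')(B) = Mul(2, Pow(Add(-1, B), -1)) (Function('J')(B) = Mul(Add(3, -1), Pow(Add(-1, B), -1)) = Mul(2, Pow(Add(-1, B), -1)))
f = 0
Function('F')(p) = Add(2, Mul(-2, Pow(Add(-1, Mul(Rational(-1, 2), Pow(p, 2))), -1))) (Function('F')(p) = Add(2, Mul(-1, Mul(2, Pow(Add(-1, Mul(Rational(-1, 2), Pow(p, 2))), -1)))) = Add(2, Mul(-2, Pow(Add(-1, Mul(Rational(-1, 2), Pow(p, 2))), -1))))
Add(Mul(Function('F')(Function('r')(-1, -1)), f), 0) = Add(Mul(Mul(2, Pow(Add(2, Pow(-24, 2)), -1), Add(4, Pow(-24, 2))), 0), 0) = Add(Mul(Mul(2, Pow(Add(2, 576), -1), Add(4, 576)), 0), 0) = Add(Mul(Mul(2, Pow(578, -1), 580), 0), 0) = Add(Mul(Mul(2, Rational(1, 578), 580), 0), 0) = Add(Mul(Rational(580, 289), 0), 0) = Add(0, 0) = 0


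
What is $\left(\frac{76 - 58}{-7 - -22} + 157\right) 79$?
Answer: $\frac{62489}{5} \approx 12498.0$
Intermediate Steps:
$\left(\frac{76 - 58}{-7 - -22} + 157\right) 79 = \left(\frac{18}{-7 + \left(-8 + 30\right)} + 157\right) 79 = \left(\frac{18}{-7 + 22} + 157\right) 79 = \left(\frac{18}{15} + 157\right) 79 = \left(18 \cdot \frac{1}{15} + 157\right) 79 = \left(\frac{6}{5} + 157\right) 79 = \frac{791}{5} \cdot 79 = \frac{62489}{5}$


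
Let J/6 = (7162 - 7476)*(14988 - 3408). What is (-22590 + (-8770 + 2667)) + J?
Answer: -21845413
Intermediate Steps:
J = -21816720 (J = 6*((7162 - 7476)*(14988 - 3408)) = 6*(-314*11580) = 6*(-3636120) = -21816720)
(-22590 + (-8770 + 2667)) + J = (-22590 + (-8770 + 2667)) - 21816720 = (-22590 - 6103) - 21816720 = -28693 - 21816720 = -21845413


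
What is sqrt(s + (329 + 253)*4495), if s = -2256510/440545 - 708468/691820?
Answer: 3*sqrt(67501890901613726402755085)/15238892095 ≈ 1617.4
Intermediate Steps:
s = -93660539163/15238892095 (s = -2256510*1/440545 - 708468*1/691820 = -451302/88109 - 177117/172955 = -93660539163/15238892095 ≈ -6.1461)
sqrt(s + (329 + 253)*4495) = sqrt(-93660539163/15238892095 + (329 + 253)*4495) = sqrt(-93660539163/15238892095 + 582*4495) = sqrt(-93660539163/15238892095 + 2616090) = sqrt(39866219560269387/15238892095) = 3*sqrt(67501890901613726402755085)/15238892095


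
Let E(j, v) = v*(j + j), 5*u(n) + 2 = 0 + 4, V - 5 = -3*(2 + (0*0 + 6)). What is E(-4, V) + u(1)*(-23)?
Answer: 714/5 ≈ 142.80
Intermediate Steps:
V = -19 (V = 5 - 3*(2 + (0*0 + 6)) = 5 - 3*(2 + (0 + 6)) = 5 - 3*(2 + 6) = 5 - 3*8 = 5 - 24 = -19)
u(n) = ⅖ (u(n) = -⅖ + (0 + 4)/5 = -⅖ + (⅕)*4 = -⅖ + ⅘ = ⅖)
E(j, v) = 2*j*v (E(j, v) = v*(2*j) = 2*j*v)
E(-4, V) + u(1)*(-23) = 2*(-4)*(-19) + (⅖)*(-23) = 152 - 46/5 = 714/5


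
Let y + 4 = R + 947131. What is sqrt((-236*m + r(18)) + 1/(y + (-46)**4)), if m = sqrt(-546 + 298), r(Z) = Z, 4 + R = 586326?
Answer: sqrt(650357626553355 - 17053822049779800*I*sqrt(62))/6010905 ≈ 43.212 - 43.003*I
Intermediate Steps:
R = 586322 (R = -4 + 586326 = 586322)
y = 1533449 (y = -4 + (586322 + 947131) = -4 + 1533453 = 1533449)
m = 2*I*sqrt(62) (m = sqrt(-248) = 2*I*sqrt(62) ≈ 15.748*I)
sqrt((-236*m + r(18)) + 1/(y + (-46)**4)) = sqrt((-472*I*sqrt(62) + 18) + 1/(1533449 + (-46)**4)) = sqrt((-472*I*sqrt(62) + 18) + 1/(1533449 + 4477456)) = sqrt((18 - 472*I*sqrt(62)) + 1/6010905) = sqrt(108196291/6010905 - 472*I*sqrt(62))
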